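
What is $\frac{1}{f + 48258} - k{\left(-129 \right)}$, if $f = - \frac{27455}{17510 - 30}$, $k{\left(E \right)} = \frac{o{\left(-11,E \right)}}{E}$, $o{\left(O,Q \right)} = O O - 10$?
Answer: $\frac{328537683}{381804869} \approx 0.86049$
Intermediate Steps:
$o{\left(O,Q \right)} = -10 + O^{2}$ ($o{\left(O,Q \right)} = O^{2} - 10 = -10 + O^{2}$)
$k{\left(E \right)} = \frac{111}{E}$ ($k{\left(E \right)} = \frac{-10 + \left(-11\right)^{2}}{E} = \frac{-10 + 121}{E} = \frac{111}{E}$)
$f = - \frac{289}{184}$ ($f = - \frac{27455}{17510 - 30} = - \frac{27455}{17480} = \left(-27455\right) \frac{1}{17480} = - \frac{289}{184} \approx -1.5707$)
$\frac{1}{f + 48258} - k{\left(-129 \right)} = \frac{1}{- \frac{289}{184} + 48258} - \frac{111}{-129} = \frac{1}{\frac{8879183}{184}} - 111 \left(- \frac{1}{129}\right) = \frac{184}{8879183} - - \frac{37}{43} = \frac{184}{8879183} + \frac{37}{43} = \frac{328537683}{381804869}$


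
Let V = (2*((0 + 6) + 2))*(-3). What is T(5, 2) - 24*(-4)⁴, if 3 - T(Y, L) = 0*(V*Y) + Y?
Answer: -6146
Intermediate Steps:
V = -48 (V = (2*(6 + 2))*(-3) = (2*8)*(-3) = 16*(-3) = -48)
T(Y, L) = 3 - Y (T(Y, L) = 3 - (0*(-48*Y) + Y) = 3 - (0 + Y) = 3 - Y)
T(5, 2) - 24*(-4)⁴ = (3 - 1*5) - 24*(-4)⁴ = (3 - 5) - 24*256 = -2 - 6144 = -6146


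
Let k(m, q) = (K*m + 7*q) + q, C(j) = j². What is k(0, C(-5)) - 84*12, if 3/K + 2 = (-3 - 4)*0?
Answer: -808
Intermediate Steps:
K = -3/2 (K = 3/(-2 + (-3 - 4)*0) = 3/(-2 - 7*0) = 3/(-2 + 0) = 3/(-2) = 3*(-½) = -3/2 ≈ -1.5000)
k(m, q) = 8*q - 3*m/2 (k(m, q) = (-3*m/2 + 7*q) + q = (7*q - 3*m/2) + q = 8*q - 3*m/2)
k(0, C(-5)) - 84*12 = (8*(-5)² - 3/2*0) - 84*12 = (8*25 + 0) - 1008 = (200 + 0) - 1008 = 200 - 1008 = -808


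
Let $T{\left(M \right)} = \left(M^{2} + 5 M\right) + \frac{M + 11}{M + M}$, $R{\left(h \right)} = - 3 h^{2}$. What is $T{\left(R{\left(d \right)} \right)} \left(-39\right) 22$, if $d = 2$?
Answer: $- \frac{288431}{4} \approx -72108.0$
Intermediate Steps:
$T{\left(M \right)} = M^{2} + 5 M + \frac{11 + M}{2 M}$ ($T{\left(M \right)} = \left(M^{2} + 5 M\right) + \frac{11 + M}{2 M} = M^{2} + 5 M + \frac{11 + M}{2 M}$)
$T{\left(R{\left(d \right)} \right)} \left(-39\right) 22 = \left(\frac{1}{2} + \left(- 3 \cdot 2^{2}\right)^{2} + 5 \left(- 3 \cdot 2^{2}\right) + \frac{11}{2 \left(- 3 \cdot 2^{2}\right)}\right) \left(-39\right) 22 = \left(\frac{1}{2} + \left(\left(-3\right) 4\right)^{2} + 5 \left(\left(-3\right) 4\right) + \frac{11}{2 \left(\left(-3\right) 4\right)}\right) \left(-39\right) 22 = \left(\frac{1}{2} + \left(-12\right)^{2} + 5 \left(-12\right) + \frac{11}{2 \left(-12\right)}\right) \left(-39\right) 22 = \left(\frac{1}{2} + 144 - 60 + \frac{11}{2} \left(- \frac{1}{12}\right)\right) \left(-39\right) 22 = \left(\frac{1}{2} + 144 - 60 - \frac{11}{24}\right) \left(-39\right) 22 = \frac{2017}{24} \left(-39\right) 22 = \left(- \frac{26221}{8}\right) 22 = - \frac{288431}{4}$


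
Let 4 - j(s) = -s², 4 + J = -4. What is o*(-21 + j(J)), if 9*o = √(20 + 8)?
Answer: 94*√7/9 ≈ 27.633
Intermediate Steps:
J = -8 (J = -4 - 4 = -8)
o = 2*√7/9 (o = √(20 + 8)/9 = √28/9 = (2*√7)/9 = 2*√7/9 ≈ 0.58794)
j(s) = 4 + s² (j(s) = 4 - (-1)*s² = 4 + s²)
o*(-21 + j(J)) = (2*√7/9)*(-21 + (4 + (-8)²)) = (2*√7/9)*(-21 + (4 + 64)) = (2*√7/9)*(-21 + 68) = (2*√7/9)*47 = 94*√7/9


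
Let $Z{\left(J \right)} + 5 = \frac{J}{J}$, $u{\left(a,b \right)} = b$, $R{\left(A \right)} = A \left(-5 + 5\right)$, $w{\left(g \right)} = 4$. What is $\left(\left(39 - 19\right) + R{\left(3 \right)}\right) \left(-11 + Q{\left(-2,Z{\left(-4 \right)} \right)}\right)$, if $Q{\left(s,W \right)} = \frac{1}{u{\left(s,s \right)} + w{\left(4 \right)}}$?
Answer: $-210$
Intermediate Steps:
$R{\left(A \right)} = 0$ ($R{\left(A \right)} = A 0 = 0$)
$Z{\left(J \right)} = -4$ ($Z{\left(J \right)} = -5 + \frac{J}{J} = -5 + 1 = -4$)
$Q{\left(s,W \right)} = \frac{1}{4 + s}$ ($Q{\left(s,W \right)} = \frac{1}{s + 4} = \frac{1}{4 + s}$)
$\left(\left(39 - 19\right) + R{\left(3 \right)}\right) \left(-11 + Q{\left(-2,Z{\left(-4 \right)} \right)}\right) = \left(\left(39 - 19\right) + 0\right) \left(-11 + \frac{1}{4 - 2}\right) = \left(20 + 0\right) \left(-11 + \frac{1}{2}\right) = 20 \left(-11 + \frac{1}{2}\right) = 20 \left(- \frac{21}{2}\right) = -210$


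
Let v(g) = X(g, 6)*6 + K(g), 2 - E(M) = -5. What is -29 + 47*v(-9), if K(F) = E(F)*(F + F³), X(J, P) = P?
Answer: -241139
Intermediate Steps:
E(M) = 7 (E(M) = 2 - 1*(-5) = 2 + 5 = 7)
K(F) = 7*F + 7*F³ (K(F) = 7*(F + F³) = 7*F + 7*F³)
v(g) = 36 + 7*g*(1 + g²) (v(g) = 6*6 + 7*g*(1 + g²) = 36 + 7*g*(1 + g²))
-29 + 47*v(-9) = -29 + 47*(36 + 7*(-9)*(1 + (-9)²)) = -29 + 47*(36 + 7*(-9)*(1 + 81)) = -29 + 47*(36 + 7*(-9)*82) = -29 + 47*(36 - 5166) = -29 + 47*(-5130) = -29 - 241110 = -241139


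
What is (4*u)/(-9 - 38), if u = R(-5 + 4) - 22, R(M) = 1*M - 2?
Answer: 100/47 ≈ 2.1277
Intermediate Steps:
R(M) = -2 + M (R(M) = M - 2 = -2 + M)
u = -25 (u = (-2 + (-5 + 4)) - 22 = (-2 - 1) - 22 = -3 - 22 = -25)
(4*u)/(-9 - 38) = (4*(-25))/(-9 - 38) = -100/(-47) = -100*(-1/47) = 100/47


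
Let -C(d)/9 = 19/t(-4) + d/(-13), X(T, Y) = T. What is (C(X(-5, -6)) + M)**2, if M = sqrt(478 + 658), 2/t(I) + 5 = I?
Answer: 397454825/676 + 79668*sqrt(71)/13 ≈ 6.3959e+5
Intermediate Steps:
t(I) = 2/(-5 + I)
M = 4*sqrt(71) (M = sqrt(1136) = 4*sqrt(71) ≈ 33.705)
C(d) = 1539/2 + 9*d/13 (C(d) = -9*(19/((2/(-5 - 4))) + d/(-13)) = -9*(19/((2/(-9))) + d*(-1/13)) = -9*(19/((2*(-1/9))) - d/13) = -9*(19/(-2/9) - d/13) = -9*(19*(-9/2) - d/13) = -9*(-171/2 - d/13) = 1539/2 + 9*d/13)
(C(X(-5, -6)) + M)**2 = ((1539/2 + (9/13)*(-5)) + 4*sqrt(71))**2 = ((1539/2 - 45/13) + 4*sqrt(71))**2 = (19917/26 + 4*sqrt(71))**2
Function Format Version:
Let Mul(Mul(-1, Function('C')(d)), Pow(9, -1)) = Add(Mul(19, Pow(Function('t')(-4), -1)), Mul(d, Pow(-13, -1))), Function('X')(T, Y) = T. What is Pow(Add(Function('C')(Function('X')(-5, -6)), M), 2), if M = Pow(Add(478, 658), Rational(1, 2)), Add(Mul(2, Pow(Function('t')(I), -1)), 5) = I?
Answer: Add(Rational(397454825, 676), Mul(Rational(79668, 13), Pow(71, Rational(1, 2)))) ≈ 6.3959e+5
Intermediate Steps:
Function('t')(I) = Mul(2, Pow(Add(-5, I), -1))
M = Mul(4, Pow(71, Rational(1, 2))) (M = Pow(1136, Rational(1, 2)) = Mul(4, Pow(71, Rational(1, 2))) ≈ 33.705)
Function('C')(d) = Add(Rational(1539, 2), Mul(Rational(9, 13), d)) (Function('C')(d) = Mul(-9, Add(Mul(19, Pow(Mul(2, Pow(Add(-5, -4), -1)), -1)), Mul(d, Pow(-13, -1)))) = Mul(-9, Add(Mul(19, Pow(Mul(2, Pow(-9, -1)), -1)), Mul(d, Rational(-1, 13)))) = Mul(-9, Add(Mul(19, Pow(Mul(2, Rational(-1, 9)), -1)), Mul(Rational(-1, 13), d))) = Mul(-9, Add(Mul(19, Pow(Rational(-2, 9), -1)), Mul(Rational(-1, 13), d))) = Mul(-9, Add(Mul(19, Rational(-9, 2)), Mul(Rational(-1, 13), d))) = Mul(-9, Add(Rational(-171, 2), Mul(Rational(-1, 13), d))) = Add(Rational(1539, 2), Mul(Rational(9, 13), d)))
Pow(Add(Function('C')(Function('X')(-5, -6)), M), 2) = Pow(Add(Add(Rational(1539, 2), Mul(Rational(9, 13), -5)), Mul(4, Pow(71, Rational(1, 2)))), 2) = Pow(Add(Add(Rational(1539, 2), Rational(-45, 13)), Mul(4, Pow(71, Rational(1, 2)))), 2) = Pow(Add(Rational(19917, 26), Mul(4, Pow(71, Rational(1, 2)))), 2)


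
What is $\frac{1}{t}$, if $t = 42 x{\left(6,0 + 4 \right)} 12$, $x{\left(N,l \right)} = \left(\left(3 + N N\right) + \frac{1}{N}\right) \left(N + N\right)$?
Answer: $\frac{1}{236880} \approx 4.2215 \cdot 10^{-6}$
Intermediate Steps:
$x{\left(N,l \right)} = 2 N \left(3 + \frac{1}{N} + N^{2}\right)$ ($x{\left(N,l \right)} = \left(\left(3 + N^{2}\right) + \frac{1}{N}\right) 2 N = \left(3 + \frac{1}{N} + N^{2}\right) 2 N = 2 N \left(3 + \frac{1}{N} + N^{2}\right)$)
$t = 236880$ ($t = 42 \left(2 + 2 \cdot 6^{3} + 6 \cdot 6\right) 12 = 42 \left(2 + 2 \cdot 216 + 36\right) 12 = 42 \left(2 + 432 + 36\right) 12 = 42 \cdot 470 \cdot 12 = 19740 \cdot 12 = 236880$)
$\frac{1}{t} = \frac{1}{236880}$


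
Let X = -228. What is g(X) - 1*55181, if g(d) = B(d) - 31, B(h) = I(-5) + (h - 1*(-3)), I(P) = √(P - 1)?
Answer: -55437 + I*√6 ≈ -55437.0 + 2.4495*I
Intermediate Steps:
I(P) = √(-1 + P)
B(h) = 3 + h + I*√6 (B(h) = √(-1 - 5) + (h - 1*(-3)) = √(-6) + (h + 3) = I*√6 + (3 + h) = 3 + h + I*√6)
g(d) = -28 + d + I*√6 (g(d) = (3 + d + I*√6) - 31 = -28 + d + I*√6)
g(X) - 1*55181 = (-28 - 228 + I*√6) - 1*55181 = (-256 + I*√6) - 55181 = -55437 + I*√6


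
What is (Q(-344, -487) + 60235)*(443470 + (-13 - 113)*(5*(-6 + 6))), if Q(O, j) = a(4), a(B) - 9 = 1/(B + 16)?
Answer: 53432857707/2 ≈ 2.6716e+10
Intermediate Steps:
a(B) = 9 + 1/(16 + B) (a(B) = 9 + 1/(B + 16) = 9 + 1/(16 + B))
Q(O, j) = 181/20 (Q(O, j) = (145 + 9*4)/(16 + 4) = (145 + 36)/20 = (1/20)*181 = 181/20)
(Q(-344, -487) + 60235)*(443470 + (-13 - 113)*(5*(-6 + 6))) = (181/20 + 60235)*(443470 + (-13 - 113)*(5*(-6 + 6))) = 1204881*(443470 - 630*0)/20 = 1204881*(443470 - 126*0)/20 = 1204881*(443470 + 0)/20 = (1204881/20)*443470 = 53432857707/2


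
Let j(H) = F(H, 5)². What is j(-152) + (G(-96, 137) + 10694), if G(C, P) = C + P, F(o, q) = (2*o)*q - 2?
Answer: 2327219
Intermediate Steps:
F(o, q) = -2 + 2*o*q (F(o, q) = 2*o*q - 2 = -2 + 2*o*q)
j(H) = (-2 + 10*H)² (j(H) = (-2 + 2*H*5)² = (-2 + 10*H)²)
j(-152) + (G(-96, 137) + 10694) = 4*(-1 + 5*(-152))² + ((-96 + 137) + 10694) = 4*(-1 - 760)² + (41 + 10694) = 4*(-761)² + 10735 = 4*579121 + 10735 = 2316484 + 10735 = 2327219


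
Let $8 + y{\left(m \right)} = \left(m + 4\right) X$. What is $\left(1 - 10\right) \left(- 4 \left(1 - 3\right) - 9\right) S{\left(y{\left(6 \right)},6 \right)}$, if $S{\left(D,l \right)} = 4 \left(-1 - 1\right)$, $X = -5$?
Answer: $-72$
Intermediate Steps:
$y{\left(m \right)} = -28 - 5 m$ ($y{\left(m \right)} = -8 + \left(m + 4\right) \left(-5\right) = -8 + \left(4 + m\right) \left(-5\right) = -8 - \left(20 + 5 m\right) = -28 - 5 m$)
$S{\left(D,l \right)} = -8$ ($S{\left(D,l \right)} = 4 \left(-2\right) = -8$)
$\left(1 - 10\right) \left(- 4 \left(1 - 3\right) - 9\right) S{\left(y{\left(6 \right)},6 \right)} = \left(1 - 10\right) \left(- 4 \left(1 - 3\right) - 9\right) \left(-8\right) = - 9 \left(\left(-4\right) \left(-2\right) - 9\right) \left(-8\right) = - 9 \left(8 - 9\right) \left(-8\right) = \left(-9\right) \left(-1\right) \left(-8\right) = 9 \left(-8\right) = -72$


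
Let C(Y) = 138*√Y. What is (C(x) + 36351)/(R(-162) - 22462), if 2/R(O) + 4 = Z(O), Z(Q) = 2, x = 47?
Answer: -5193/3209 - 138*√47/22463 ≈ -1.6604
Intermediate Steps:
R(O) = -1 (R(O) = 2/(-4 + 2) = 2/(-2) = 2*(-½) = -1)
(C(x) + 36351)/(R(-162) - 22462) = (138*√47 + 36351)/(-1 - 22462) = (36351 + 138*√47)/(-22463) = (36351 + 138*√47)*(-1/22463) = -5193/3209 - 138*√47/22463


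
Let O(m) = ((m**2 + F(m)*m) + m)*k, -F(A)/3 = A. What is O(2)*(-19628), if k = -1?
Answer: -117768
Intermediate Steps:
F(A) = -3*A
O(m) = -m + 2*m**2 (O(m) = ((m**2 + (-3*m)*m) + m)*(-1) = ((m**2 - 3*m**2) + m)*(-1) = (-2*m**2 + m)*(-1) = (m - 2*m**2)*(-1) = -m + 2*m**2)
O(2)*(-19628) = (2*(-1 + 2*2))*(-19628) = (2*(-1 + 4))*(-19628) = (2*3)*(-19628) = 6*(-19628) = -117768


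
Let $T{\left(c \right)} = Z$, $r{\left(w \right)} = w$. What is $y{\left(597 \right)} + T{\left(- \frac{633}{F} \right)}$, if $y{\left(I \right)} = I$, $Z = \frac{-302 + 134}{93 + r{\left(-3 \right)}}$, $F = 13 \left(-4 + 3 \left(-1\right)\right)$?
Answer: $\frac{8927}{15} \approx 595.13$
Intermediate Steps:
$F = -91$ ($F = 13 \left(-4 - 3\right) = 13 \left(-7\right) = -91$)
$Z = - \frac{28}{15}$ ($Z = \frac{-302 + 134}{93 - 3} = - \frac{168}{90} = \left(-168\right) \frac{1}{90} = - \frac{28}{15} \approx -1.8667$)
$T{\left(c \right)} = - \frac{28}{15}$
$y{\left(597 \right)} + T{\left(- \frac{633}{F} \right)} = 597 - \frac{28}{15} = \frac{8927}{15}$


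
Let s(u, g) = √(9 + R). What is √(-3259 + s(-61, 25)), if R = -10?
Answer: √(-3259 + I) ≈ 0.00876 + 57.088*I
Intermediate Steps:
s(u, g) = I (s(u, g) = √(9 - 10) = √(-1) = I)
√(-3259 + s(-61, 25)) = √(-3259 + I)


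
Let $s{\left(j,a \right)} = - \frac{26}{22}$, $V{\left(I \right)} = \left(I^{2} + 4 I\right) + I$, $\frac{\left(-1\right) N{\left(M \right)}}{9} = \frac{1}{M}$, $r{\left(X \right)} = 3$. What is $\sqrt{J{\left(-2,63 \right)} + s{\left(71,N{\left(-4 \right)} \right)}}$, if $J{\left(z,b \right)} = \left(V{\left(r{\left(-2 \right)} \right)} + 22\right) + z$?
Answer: $\frac{\sqrt{5181}}{11} \approx 6.5436$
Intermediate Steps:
$N{\left(M \right)} = - \frac{9}{M}$
$V{\left(I \right)} = I^{2} + 5 I$
$J{\left(z,b \right)} = 46 + z$ ($J{\left(z,b \right)} = \left(3 \left(5 + 3\right) + 22\right) + z = \left(3 \cdot 8 + 22\right) + z = \left(24 + 22\right) + z = 46 + z$)
$s{\left(j,a \right)} = - \frac{13}{11}$ ($s{\left(j,a \right)} = \left(-26\right) \frac{1}{22} = - \frac{13}{11}$)
$\sqrt{J{\left(-2,63 \right)} + s{\left(71,N{\left(-4 \right)} \right)}} = \sqrt{\left(46 - 2\right) - \frac{13}{11}} = \sqrt{44 - \frac{13}{11}} = \sqrt{\frac{471}{11}} = \frac{\sqrt{5181}}{11}$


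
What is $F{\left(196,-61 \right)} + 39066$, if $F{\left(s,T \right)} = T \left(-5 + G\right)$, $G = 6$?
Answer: $39005$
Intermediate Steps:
$F{\left(s,T \right)} = T$ ($F{\left(s,T \right)} = T \left(-5 + 6\right) = T 1 = T$)
$F{\left(196,-61 \right)} + 39066 = -61 + 39066 = 39005$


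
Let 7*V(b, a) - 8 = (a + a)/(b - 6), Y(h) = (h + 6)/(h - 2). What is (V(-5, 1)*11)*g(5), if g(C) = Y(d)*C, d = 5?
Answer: 4730/21 ≈ 225.24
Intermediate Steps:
Y(h) = (6 + h)/(-2 + h)
g(C) = 11*C/3 (g(C) = ((6 + 5)/(-2 + 5))*C = (11/3)*C = ((1/3)*11)*C = 11*C/3)
V(b, a) = 8/7 + 2*a/(7*(-6 + b)) (V(b, a) = 8/7 + ((a + a)/(b - 6))/7 = 8/7 + ((2*a)/(-6 + b))/7 = 8/7 + (2*a/(-6 + b))/7 = 8/7 + 2*a/(7*(-6 + b)))
(V(-5, 1)*11)*g(5) = ((2*(-24 + 1 + 4*(-5))/(7*(-6 - 5)))*11)*((11/3)*5) = (((2/7)*(-24 + 1 - 20)/(-11))*11)*(55/3) = (((2/7)*(-1/11)*(-43))*11)*(55/3) = ((86/77)*11)*(55/3) = (86/7)*(55/3) = 4730/21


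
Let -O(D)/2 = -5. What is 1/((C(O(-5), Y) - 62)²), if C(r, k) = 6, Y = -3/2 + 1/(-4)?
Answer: 1/3136 ≈ 0.00031888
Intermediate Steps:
O(D) = 10 (O(D) = -2*(-5) = 10)
Y = -7/4 (Y = -3*½ + 1*(-¼) = -3/2 - ¼ = -7/4 ≈ -1.7500)
1/((C(O(-5), Y) - 62)²) = 1/((6 - 62)²) = 1/((-56)²) = 1/3136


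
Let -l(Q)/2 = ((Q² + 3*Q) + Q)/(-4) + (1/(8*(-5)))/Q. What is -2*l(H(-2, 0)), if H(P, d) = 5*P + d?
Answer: -5999/100 ≈ -59.990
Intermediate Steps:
H(P, d) = d + 5*P
l(Q) = Q²/2 + 2*Q + 1/(20*Q) (l(Q) = -2*(((Q² + 3*Q) + Q)/(-4) + (1/(8*(-5)))/Q) = -2*((Q² + 4*Q)*(-¼) + ((⅛)*(-⅕))/Q) = -2*((-Q - Q²/4) - 1/(40*Q)) = -2*(-Q - Q²/4 - 1/(40*Q)) = Q²/2 + 2*Q + 1/(20*Q))
-2*l(H(-2, 0)) = -(1 + 10*(0 + 5*(-2))²*(4 + (0 + 5*(-2))))/(10*(0 + 5*(-2))) = -(1 + 10*(0 - 10)²*(4 + (0 - 10)))/(10*(0 - 10)) = -(1 + 10*(-10)²*(4 - 10))/(10*(-10)) = -(-1)*(1 + 10*100*(-6))/(10*10) = -(-1)*(1 - 6000)/(10*10) = -(-1)*(-5999)/(10*10) = -2*5999/200 = -5999/100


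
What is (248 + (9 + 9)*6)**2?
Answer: 126736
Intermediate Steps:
(248 + (9 + 9)*6)**2 = (248 + 18*6)**2 = (248 + 108)**2 = 356**2 = 126736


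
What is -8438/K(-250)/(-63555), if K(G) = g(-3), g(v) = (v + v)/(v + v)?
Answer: 8438/63555 ≈ 0.13277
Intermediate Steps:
g(v) = 1 (g(v) = (2*v)/((2*v)) = (2*v)*(1/(2*v)) = 1)
K(G) = 1
-8438/K(-250)/(-63555) = -8438/1/(-63555) = -8438*1*(-1/63555) = -8438*(-1/63555) = 8438/63555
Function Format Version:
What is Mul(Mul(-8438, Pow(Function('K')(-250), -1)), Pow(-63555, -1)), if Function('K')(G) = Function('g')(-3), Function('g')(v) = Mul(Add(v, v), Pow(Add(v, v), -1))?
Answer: Rational(8438, 63555) ≈ 0.13277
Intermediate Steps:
Function('g')(v) = 1 (Function('g')(v) = Mul(Mul(2, v), Pow(Mul(2, v), -1)) = Mul(Mul(2, v), Mul(Rational(1, 2), Pow(v, -1))) = 1)
Function('K')(G) = 1
Mul(Mul(-8438, Pow(Function('K')(-250), -1)), Pow(-63555, -1)) = Mul(Mul(-8438, Pow(1, -1)), Pow(-63555, -1)) = Mul(Mul(-8438, 1), Rational(-1, 63555)) = Mul(-8438, Rational(-1, 63555)) = Rational(8438, 63555)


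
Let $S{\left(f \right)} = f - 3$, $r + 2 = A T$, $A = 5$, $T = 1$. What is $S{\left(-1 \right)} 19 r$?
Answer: $-228$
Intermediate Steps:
$r = 3$ ($r = -2 + 5 \cdot 1 = -2 + 5 = 3$)
$S{\left(f \right)} = -3 + f$
$S{\left(-1 \right)} 19 r = \left(-3 - 1\right) 19 \cdot 3 = \left(-4\right) 19 \cdot 3 = \left(-76\right) 3 = -228$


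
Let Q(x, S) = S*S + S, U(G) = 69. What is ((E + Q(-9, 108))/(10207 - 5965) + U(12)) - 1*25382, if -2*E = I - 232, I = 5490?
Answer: -107368603/4242 ≈ -25311.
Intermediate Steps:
E = -2629 (E = -(5490 - 232)/2 = -½*5258 = -2629)
Q(x, S) = S + S² (Q(x, S) = S² + S = S + S²)
((E + Q(-9, 108))/(10207 - 5965) + U(12)) - 1*25382 = ((-2629 + 108*(1 + 108))/(10207 - 5965) + 69) - 1*25382 = ((-2629 + 108*109)/4242 + 69) - 25382 = ((-2629 + 11772)*(1/4242) + 69) - 25382 = (9143*(1/4242) + 69) - 25382 = (9143/4242 + 69) - 25382 = 301841/4242 - 25382 = -107368603/4242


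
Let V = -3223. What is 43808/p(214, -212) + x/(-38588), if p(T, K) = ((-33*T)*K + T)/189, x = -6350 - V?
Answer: 162089882561/28890025252 ≈ 5.6106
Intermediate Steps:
x = -3127 (x = -6350 - 1*(-3223) = -6350 + 3223 = -3127)
p(T, K) = T/189 - 11*K*T/63 (p(T, K) = (-33*K*T + T)*(1/189) = (T - 33*K*T)*(1/189) = T/189 - 11*K*T/63)
43808/p(214, -212) + x/(-38588) = 43808/(((1/189)*214*(1 - 33*(-212)))) - 3127/(-38588) = 43808/(((1/189)*214*(1 + 6996))) - 3127*(-1/38588) = 43808/(((1/189)*214*6997)) + 3127/38588 = 43808/(1497358/189) + 3127/38588 = 43808*(189/1497358) + 3127/38588 = 4139856/748679 + 3127/38588 = 162089882561/28890025252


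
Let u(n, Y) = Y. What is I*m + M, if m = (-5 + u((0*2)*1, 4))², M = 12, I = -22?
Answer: -10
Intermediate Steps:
m = 1 (m = (-5 + 4)² = (-1)² = 1)
I*m + M = -22*1 + 12 = -22 + 12 = -10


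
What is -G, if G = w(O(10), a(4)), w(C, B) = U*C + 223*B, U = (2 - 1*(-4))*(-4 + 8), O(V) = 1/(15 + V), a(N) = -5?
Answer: 27851/25 ≈ 1114.0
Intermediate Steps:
U = 24 (U = (2 + 4)*4 = 6*4 = 24)
w(C, B) = 24*C + 223*B
G = -27851/25 (G = 24/(15 + 10) + 223*(-5) = 24/25 - 1115 = -27851/25 ≈ -1114.0)
-G = -1*(-27851/25) = 27851/25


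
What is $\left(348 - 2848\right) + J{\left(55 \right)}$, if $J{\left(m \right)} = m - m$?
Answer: $-2500$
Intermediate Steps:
$J{\left(m \right)} = 0$
$\left(348 - 2848\right) + J{\left(55 \right)} = \left(348 - 2848\right) + 0 = -2500 + 0 = -2500$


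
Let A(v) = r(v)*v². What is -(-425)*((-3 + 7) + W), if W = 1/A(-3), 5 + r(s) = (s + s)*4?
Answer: 443275/261 ≈ 1698.4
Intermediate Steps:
r(s) = -5 + 8*s (r(s) = -5 + (s + s)*4 = -5 + (2*s)*4 = -5 + 8*s)
A(v) = v²*(-5 + 8*v) (A(v) = (-5 + 8*v)*v² = v²*(-5 + 8*v))
W = -1/261 (W = 1/((-3)²*(-5 + 8*(-3))) = 1/(9*(-5 - 24)) = 1/(9*(-29)) = 1/(-261) = -1/261 ≈ -0.0038314)
-(-425)*((-3 + 7) + W) = -(-425)*((-3 + 7) - 1/261) = -(-425)*(4 - 1/261) = -(-425)*1043/261 = -1*(-443275/261) = 443275/261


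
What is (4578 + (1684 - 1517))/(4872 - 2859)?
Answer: 4745/2013 ≈ 2.3572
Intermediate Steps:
(4578 + (1684 - 1517))/(4872 - 2859) = (4578 + 167)/2013 = 4745*(1/2013) = 4745/2013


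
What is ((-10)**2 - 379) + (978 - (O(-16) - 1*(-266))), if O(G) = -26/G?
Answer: 3451/8 ≈ 431.38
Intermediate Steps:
((-10)**2 - 379) + (978 - (O(-16) - 1*(-266))) = ((-10)**2 - 379) + (978 - (-26/(-16) - 1*(-266))) = (100 - 379) + (978 - (-26*(-1/16) + 266)) = -279 + (978 - (13/8 + 266)) = -279 + (978 - 1*2141/8) = -279 + (978 - 2141/8) = -279 + 5683/8 = 3451/8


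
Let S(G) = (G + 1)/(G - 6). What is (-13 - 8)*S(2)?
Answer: 63/4 ≈ 15.750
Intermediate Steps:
S(G) = (1 + G)/(-6 + G)
(-13 - 8)*S(2) = (-13 - 8)*((1 + 2)/(-6 + 2)) = -21*3/(-4) = -(-21)*3/4 = -21*(-¾) = 63/4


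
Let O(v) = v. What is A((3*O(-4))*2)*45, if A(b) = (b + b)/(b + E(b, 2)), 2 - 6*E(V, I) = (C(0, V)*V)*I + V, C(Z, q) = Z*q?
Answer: 6480/59 ≈ 109.83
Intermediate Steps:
E(V, I) = 1/3 - V/6 (E(V, I) = 1/3 - (((0*V)*V)*I + V)/6 = 1/3 - ((0*V)*I + V)/6 = 1/3 - (0*I + V)/6 = 1/3 - (0 + V)/6 = 1/3 - V/6)
A(b) = 2*b/(1/3 + 5*b/6) (A(b) = (b + b)/(b + (1/3 - b/6)) = (2*b)/(1/3 + 5*b/6) = 2*b/(1/3 + 5*b/6))
A((3*O(-4))*2)*45 = (12*((3*(-4))*2)/(2 + 5*((3*(-4))*2)))*45 = (12*(-12*2)/(2 + 5*(-12*2)))*45 = (12*(-24)/(2 + 5*(-24)))*45 = (12*(-24)/(2 - 120))*45 = (12*(-24)/(-118))*45 = (12*(-24)*(-1/118))*45 = (144/59)*45 = 6480/59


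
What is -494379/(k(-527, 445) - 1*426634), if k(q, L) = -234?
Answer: 494379/426868 ≈ 1.1582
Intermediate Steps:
-494379/(k(-527, 445) - 1*426634) = -494379/(-234 - 1*426634) = -494379/(-234 - 426634) = -494379/(-426868) = -494379*(-1/426868) = 494379/426868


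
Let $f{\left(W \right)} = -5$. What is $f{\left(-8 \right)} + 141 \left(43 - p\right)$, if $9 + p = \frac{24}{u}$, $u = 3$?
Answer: $6199$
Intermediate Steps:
$p = -1$ ($p = -9 + \frac{24}{3} = -9 + 24 \cdot \frac{1}{3} = -9 + 8 = -1$)
$f{\left(-8 \right)} + 141 \left(43 - p\right) = -5 + 141 \left(43 - -1\right) = -5 + 141 \left(43 + 1\right) = -5 + 141 \cdot 44 = -5 + 6204 = 6199$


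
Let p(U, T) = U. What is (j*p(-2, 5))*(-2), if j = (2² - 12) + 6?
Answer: -8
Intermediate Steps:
j = -2 (j = (4 - 12) + 6 = -8 + 6 = -2)
(j*p(-2, 5))*(-2) = -2*(-2)*(-2) = 4*(-2) = -8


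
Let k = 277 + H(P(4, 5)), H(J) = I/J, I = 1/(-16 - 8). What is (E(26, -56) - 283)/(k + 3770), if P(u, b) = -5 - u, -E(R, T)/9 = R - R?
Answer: -61128/874153 ≈ -0.069928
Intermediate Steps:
E(R, T) = 0 (E(R, T) = -9*(R - R) = -9*0 = 0)
I = -1/24 (I = 1/(-24) = -1/24 ≈ -0.041667)
H(J) = -1/(24*J)
k = 59833/216 (k = 277 - 1/(24*(-5 - 1*4)) = 277 - 1/(24*(-5 - 4)) = 277 - 1/24/(-9) = 277 - 1/24*(-1/9) = 277 + 1/216 = 59833/216 ≈ 277.00)
(E(26, -56) - 283)/(k + 3770) = (0 - 283)/(59833/216 + 3770) = -283/874153/216 = -283*216/874153 = -61128/874153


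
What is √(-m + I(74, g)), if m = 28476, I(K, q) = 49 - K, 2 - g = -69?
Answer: I*√28501 ≈ 168.82*I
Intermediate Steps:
g = 71 (g = 2 - 1*(-69) = 2 + 69 = 71)
√(-m + I(74, g)) = √(-1*28476 + (49 - 1*74)) = √(-28476 + (49 - 74)) = √(-28476 - 25) = √(-28501) = I*√28501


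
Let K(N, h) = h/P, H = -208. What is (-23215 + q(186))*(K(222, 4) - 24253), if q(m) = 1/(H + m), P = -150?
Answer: 929007942187/1650 ≈ 5.6304e+8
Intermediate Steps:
q(m) = 1/(-208 + m)
K(N, h) = -h/150 (K(N, h) = h/(-150) = h*(-1/150) = -h/150)
(-23215 + q(186))*(K(222, 4) - 24253) = (-23215 + 1/(-208 + 186))*(-1/150*4 - 24253) = (-23215 + 1/(-22))*(-2/75 - 24253) = (-23215 - 1/22)*(-1818977/75) = -510731/22*(-1818977/75) = 929007942187/1650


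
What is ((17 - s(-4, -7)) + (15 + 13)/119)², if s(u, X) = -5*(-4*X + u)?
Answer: 5442889/289 ≈ 18834.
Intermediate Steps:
s(u, X) = -5*u + 20*X (s(u, X) = -5*(u - 4*X) = -5*u + 20*X)
((17 - s(-4, -7)) + (15 + 13)/119)² = ((17 - (-5*(-4) + 20*(-7))) + (15 + 13)/119)² = ((17 - (20 - 140)) + 28*(1/119))² = ((17 - 1*(-120)) + 4/17)² = ((17 + 120) + 4/17)² = (137 + 4/17)² = (2333/17)² = 5442889/289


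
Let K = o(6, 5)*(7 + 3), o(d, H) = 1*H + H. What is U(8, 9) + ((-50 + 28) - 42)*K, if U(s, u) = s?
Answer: -6392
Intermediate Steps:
o(d, H) = 2*H (o(d, H) = H + H = 2*H)
K = 100 (K = (2*5)*(7 + 3) = 10*10 = 100)
U(8, 9) + ((-50 + 28) - 42)*K = 8 + ((-50 + 28) - 42)*100 = 8 + (-22 - 42)*100 = 8 - 64*100 = 8 - 6400 = -6392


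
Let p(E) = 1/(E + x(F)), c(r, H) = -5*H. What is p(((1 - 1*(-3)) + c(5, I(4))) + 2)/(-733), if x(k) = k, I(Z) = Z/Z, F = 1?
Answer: -1/1466 ≈ -0.00068213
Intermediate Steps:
I(Z) = 1
p(E) = 1/(1 + E) (p(E) = 1/(E + 1) = 1/(1 + E))
p(((1 - 1*(-3)) + c(5, I(4))) + 2)/(-733) = 1/((1 + (((1 - 1*(-3)) - 5*1) + 2))*(-733)) = -1/733/(1 + (((1 + 3) - 5) + 2)) = -1/733/(1 + ((4 - 5) + 2)) = -1/733/(1 + (-1 + 2)) = -1/733/(1 + 1) = -1/733/2 = (½)*(-1/733) = -1/1466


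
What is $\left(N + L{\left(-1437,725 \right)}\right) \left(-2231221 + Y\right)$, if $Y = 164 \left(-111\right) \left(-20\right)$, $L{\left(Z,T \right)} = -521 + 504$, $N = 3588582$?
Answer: $-6700356842665$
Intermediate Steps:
$L{\left(Z,T \right)} = -17$
$Y = 364080$ ($Y = \left(-18204\right) \left(-20\right) = 364080$)
$\left(N + L{\left(-1437,725 \right)}\right) \left(-2231221 + Y\right) = \left(3588582 - 17\right) \left(-2231221 + 364080\right) = 3588565 \left(-1867141\right) = -6700356842665$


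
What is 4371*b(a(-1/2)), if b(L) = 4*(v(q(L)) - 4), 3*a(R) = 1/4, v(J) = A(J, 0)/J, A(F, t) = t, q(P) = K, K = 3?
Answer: -69936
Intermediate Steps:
q(P) = 3
v(J) = 0 (v(J) = 0/J = 0)
a(R) = 1/12 (a(R) = (⅓)/4 = (⅓)*(¼) = 1/12)
b(L) = -16 (b(L) = 4*(0 - 4) = 4*(-4) = -16)
4371*b(a(-1/2)) = 4371*(-16) = -69936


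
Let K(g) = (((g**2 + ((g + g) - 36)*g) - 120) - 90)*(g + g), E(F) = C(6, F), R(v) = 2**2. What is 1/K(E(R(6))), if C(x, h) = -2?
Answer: 1/504 ≈ 0.0019841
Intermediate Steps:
R(v) = 4
E(F) = -2
K(g) = 2*g*(-210 + g**2 + g*(-36 + 2*g)) (K(g) = (((g**2 + (2*g - 36)*g) - 120) - 90)*(2*g) = (((g**2 + (-36 + 2*g)*g) - 120) - 90)*(2*g) = (((g**2 + g*(-36 + 2*g)) - 120) - 90)*(2*g) = ((-120 + g**2 + g*(-36 + 2*g)) - 90)*(2*g) = (-210 + g**2 + g*(-36 + 2*g))*(2*g) = 2*g*(-210 + g**2 + g*(-36 + 2*g)))
1/K(E(R(6))) = 1/(6*(-2)*(-70 + (-2)**2 - 12*(-2))) = 1/(6*(-2)*(-70 + 4 + 24)) = 1/(6*(-2)*(-42)) = 1/504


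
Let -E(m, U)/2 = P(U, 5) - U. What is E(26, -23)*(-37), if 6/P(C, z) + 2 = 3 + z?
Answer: 1776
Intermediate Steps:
P(C, z) = 6/(1 + z) (P(C, z) = 6/(-2 + (3 + z)) = 6/(1 + z))
E(m, U) = -2 + 2*U (E(m, U) = -2*(6/(1 + 5) - U) = -2*(6/6 - U) = -2*(6*(1/6) - U) = -2*(1 - U) = -2 + 2*U)
E(26, -23)*(-37) = (-2 + 2*(-23))*(-37) = (-2 - 46)*(-37) = -48*(-37) = 1776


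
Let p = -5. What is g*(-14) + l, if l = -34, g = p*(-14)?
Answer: -1014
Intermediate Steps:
g = 70 (g = -5*(-14) = 70)
g*(-14) + l = 70*(-14) - 34 = -980 - 34 = -1014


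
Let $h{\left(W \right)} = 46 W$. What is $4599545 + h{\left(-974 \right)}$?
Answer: $4554741$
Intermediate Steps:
$4599545 + h{\left(-974 \right)} = 4599545 + 46 \left(-974\right) = 4599545 - 44804 = 4554741$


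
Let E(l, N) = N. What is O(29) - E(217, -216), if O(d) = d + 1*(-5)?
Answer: 240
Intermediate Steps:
O(d) = -5 + d (O(d) = d - 5 = -5 + d)
O(29) - E(217, -216) = (-5 + 29) - 1*(-216) = 24 + 216 = 240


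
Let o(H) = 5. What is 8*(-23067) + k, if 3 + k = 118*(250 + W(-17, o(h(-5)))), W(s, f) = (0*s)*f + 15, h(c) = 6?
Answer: -153269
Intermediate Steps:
W(s, f) = 15 (W(s, f) = 0*f + 15 = 0 + 15 = 15)
k = 31267 (k = -3 + 118*(250 + 15) = -3 + 118*265 = -3 + 31270 = 31267)
8*(-23067) + k = 8*(-23067) + 31267 = -184536 + 31267 = -153269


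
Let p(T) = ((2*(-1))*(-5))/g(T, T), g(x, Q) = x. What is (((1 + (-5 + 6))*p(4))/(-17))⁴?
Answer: 625/83521 ≈ 0.0074831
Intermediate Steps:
p(T) = 10/T (p(T) = ((2*(-1))*(-5))/T = (-2*(-5))/T = 10/T)
(((1 + (-5 + 6))*p(4))/(-17))⁴ = (((1 + (-5 + 6))*(10/4))/(-17))⁴ = (((1 + 1)*(10*(¼)))*(-1/17))⁴ = ((2*(5/2))*(-1/17))⁴ = (5*(-1/17))⁴ = (-5/17)⁴ = 625/83521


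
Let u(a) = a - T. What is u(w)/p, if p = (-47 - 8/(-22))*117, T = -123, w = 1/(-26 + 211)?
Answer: -250316/11103885 ≈ -0.022543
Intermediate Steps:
w = 1/185 ≈ 0.0054054
u(a) = 123 + a (u(a) = a - 1*(-123) = a + 123 = 123 + a)
p = -60021/11 (p = (-47 - 8*(-1/22))*117 = (-47 + 4/11)*117 = -513/11*117 = -60021/11 ≈ -5456.5)
u(w)/p = (123 + 1/185)/(-60021/11) = (22756/185)*(-11/60021) = -250316/11103885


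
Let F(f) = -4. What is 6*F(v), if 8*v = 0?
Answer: -24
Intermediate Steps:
v = 0 (v = (⅛)*0 = 0)
6*F(v) = 6*(-4) = -24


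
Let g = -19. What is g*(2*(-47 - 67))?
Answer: 4332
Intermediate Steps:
g*(2*(-47 - 67)) = -38*(-47 - 67) = -38*(-114) = -19*(-228) = 4332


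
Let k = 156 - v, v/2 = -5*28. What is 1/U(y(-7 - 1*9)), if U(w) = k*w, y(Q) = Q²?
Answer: 1/111616 ≈ 8.9593e-6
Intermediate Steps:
v = -280 (v = 2*(-5*28) = 2*(-140) = -280)
k = 436 (k = 156 - 1*(-280) = 156 + 280 = 436)
U(w) = 436*w
1/U(y(-7 - 1*9)) = 1/(436*(-7 - 1*9)²) = 1/(436*(-7 - 9)²) = 1/(436*(-16)²) = 1/(436*256) = 1/111616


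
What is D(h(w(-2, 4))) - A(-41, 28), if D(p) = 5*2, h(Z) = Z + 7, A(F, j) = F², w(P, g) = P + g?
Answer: -1671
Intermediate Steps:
h(Z) = 7 + Z
D(p) = 10
D(h(w(-2, 4))) - A(-41, 28) = 10 - 1*(-41)² = 10 - 1*1681 = 10 - 1681 = -1671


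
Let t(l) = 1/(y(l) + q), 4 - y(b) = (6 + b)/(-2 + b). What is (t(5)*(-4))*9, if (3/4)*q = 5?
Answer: -36/7 ≈ -5.1429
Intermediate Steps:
q = 20/3 (q = (4/3)*5 = 20/3 ≈ 6.6667)
y(b) = 4 - (6 + b)/(-2 + b)
t(l) = 1/(20/3 + (-14 + 3*l)/(-2 + l)) (t(l) = 1/((-14 + 3*l)/(-2 + l) + 20/3) = 1/(20/3 + (-14 + 3*l)/(-2 + l)))
(t(5)*(-4))*9 = ((3*(-2 + 5)/(-82 + 29*5))*(-4))*9 = ((3*3/(-82 + 145))*(-4))*9 = ((3*3/63)*(-4))*9 = ((3*(1/63)*3)*(-4))*9 = ((1/7)*(-4))*9 = -4/7*9 = -36/7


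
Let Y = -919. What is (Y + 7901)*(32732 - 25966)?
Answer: 47240212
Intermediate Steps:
(Y + 7901)*(32732 - 25966) = (-919 + 7901)*(32732 - 25966) = 6982*6766 = 47240212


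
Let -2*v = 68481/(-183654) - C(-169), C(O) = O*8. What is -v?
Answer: 27581303/40812 ≈ 675.81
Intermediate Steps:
C(O) = 8*O
v = -27581303/40812 (v = -(68481/(-183654) - 8*(-169))/2 = -(68481*(-1/183654) - 1*(-1352))/2 = -(-7609/20406 + 1352)/2 = -½*27581303/20406 = -27581303/40812 ≈ -675.81)
-v = -1*(-27581303/40812) = 27581303/40812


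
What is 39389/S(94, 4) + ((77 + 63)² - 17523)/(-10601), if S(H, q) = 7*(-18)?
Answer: -59689213/190818 ≈ -312.81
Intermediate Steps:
S(H, q) = -126
39389/S(94, 4) + ((77 + 63)² - 17523)/(-10601) = 39389/(-126) + ((77 + 63)² - 17523)/(-10601) = 39389*(-1/126) + (140² - 17523)*(-1/10601) = -5627/18 + (19600 - 17523)*(-1/10601) = -5627/18 + 2077*(-1/10601) = -5627/18 - 2077/10601 = -59689213/190818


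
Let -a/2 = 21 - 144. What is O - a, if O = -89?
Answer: -335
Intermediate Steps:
a = 246 (a = -2*(21 - 144) = -2*(-123) = 246)
O - a = -89 - 1*246 = -89 - 246 = -335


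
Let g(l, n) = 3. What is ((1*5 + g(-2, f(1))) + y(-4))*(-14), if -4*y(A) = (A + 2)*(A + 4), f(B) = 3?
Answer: -112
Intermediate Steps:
y(A) = -(2 + A)*(4 + A)/4 (y(A) = -(A + 2)*(A + 4)/4 = -(2 + A)*(4 + A)/4)
((1*5 + g(-2, f(1))) + y(-4))*(-14) = ((1*5 + 3) + (-2 - 3/2*(-4) - 1/4*(-4)**2))*(-14) = ((5 + 3) + (-2 + 6 - 1/4*16))*(-14) = (8 + (-2 + 6 - 4))*(-14) = (8 + 0)*(-14) = 8*(-14) = -112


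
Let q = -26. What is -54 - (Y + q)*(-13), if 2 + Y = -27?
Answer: -769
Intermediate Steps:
Y = -29 (Y = -2 - 27 = -29)
-54 - (Y + q)*(-13) = -54 - (-29 - 26)*(-13) = -54 - (-55)*(-13) = -54 - 1*715 = -54 - 715 = -769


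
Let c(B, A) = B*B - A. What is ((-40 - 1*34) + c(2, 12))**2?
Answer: 6724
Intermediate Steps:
c(B, A) = B**2 - A
((-40 - 1*34) + c(2, 12))**2 = ((-40 - 1*34) + (2**2 - 1*12))**2 = ((-40 - 34) + (4 - 12))**2 = (-74 - 8)**2 = (-82)**2 = 6724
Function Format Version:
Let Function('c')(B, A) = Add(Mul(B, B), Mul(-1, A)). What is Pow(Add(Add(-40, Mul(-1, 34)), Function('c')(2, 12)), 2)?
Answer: 6724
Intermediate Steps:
Function('c')(B, A) = Add(Pow(B, 2), Mul(-1, A))
Pow(Add(Add(-40, Mul(-1, 34)), Function('c')(2, 12)), 2) = Pow(Add(Add(-40, Mul(-1, 34)), Add(Pow(2, 2), Mul(-1, 12))), 2) = Pow(Add(Add(-40, -34), Add(4, -12)), 2) = Pow(Add(-74, -8), 2) = Pow(-82, 2) = 6724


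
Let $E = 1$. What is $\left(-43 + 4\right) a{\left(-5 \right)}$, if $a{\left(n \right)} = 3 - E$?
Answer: $-78$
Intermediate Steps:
$a{\left(n \right)} = 2$ ($a{\left(n \right)} = 3 - 1 = 2$)
$\left(-43 + 4\right) a{\left(-5 \right)} = \left(-43 + 4\right) 2 = \left(-39\right) 2 = -78$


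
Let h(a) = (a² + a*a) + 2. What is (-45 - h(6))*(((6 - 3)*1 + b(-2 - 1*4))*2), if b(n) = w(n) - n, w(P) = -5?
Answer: -952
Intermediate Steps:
b(n) = -5 - n
h(a) = 2 + 2*a² (h(a) = (a² + a²) + 2 = 2*a² + 2 = 2 + 2*a²)
(-45 - h(6))*(((6 - 3)*1 + b(-2 - 1*4))*2) = (-45 - (2 + 2*6²))*(((6 - 3)*1 + (-5 - (-2 - 1*4)))*2) = (-45 - (2 + 2*36))*((3*1 + (-5 - (-2 - 4)))*2) = (-45 - (2 + 72))*((3 + (-5 - 1*(-6)))*2) = (-45 - 1*74)*((3 + (-5 + 6))*2) = (-45 - 74)*((3 + 1)*2) = -476*2 = -119*8 = -952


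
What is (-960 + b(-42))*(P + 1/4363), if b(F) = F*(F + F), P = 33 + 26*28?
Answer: 8526386592/4363 ≈ 1.9542e+6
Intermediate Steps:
P = 761 (P = 33 + 728 = 761)
b(F) = 2*F**2 (b(F) = F*(2*F) = 2*F**2)
(-960 + b(-42))*(P + 1/4363) = (-960 + 2*(-42)**2)*(761 + 1/4363) = (-960 + 2*1764)*(761 + 1/4363) = (-960 + 3528)*(3320244/4363) = 2568*(3320244/4363) = 8526386592/4363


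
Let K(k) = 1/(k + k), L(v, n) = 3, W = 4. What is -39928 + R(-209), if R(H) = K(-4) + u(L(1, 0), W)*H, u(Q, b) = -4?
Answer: -312737/8 ≈ -39092.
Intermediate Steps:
K(k) = 1/(2*k)
R(H) = -⅛ - 4*H (R(H) = (½)/(-4) - 4*H = (½)*(-¼) - 4*H = -⅛ - 4*H)
-39928 + R(-209) = -39928 + (-⅛ - 4*(-209)) = -39928 + (-⅛ + 836) = -39928 + 6687/8 = -312737/8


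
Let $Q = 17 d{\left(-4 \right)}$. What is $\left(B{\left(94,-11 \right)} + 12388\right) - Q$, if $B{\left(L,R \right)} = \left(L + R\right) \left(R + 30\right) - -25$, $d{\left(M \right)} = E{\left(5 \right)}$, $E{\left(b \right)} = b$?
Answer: $13905$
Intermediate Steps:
$d{\left(M \right)} = 5$
$B{\left(L,R \right)} = 25 + \left(30 + R\right) \left(L + R\right)$ ($B{\left(L,R \right)} = \left(L + R\right) \left(30 + R\right) + 25 = \left(30 + R\right) \left(L + R\right) + 25 = 25 + \left(30 + R\right) \left(L + R\right)$)
$Q = 85$ ($Q = 17 \cdot 5 = 85$)
$\left(B{\left(94,-11 \right)} + 12388\right) - Q = \left(\left(25 + \left(-11\right)^{2} + 30 \cdot 94 + 30 \left(-11\right) + 94 \left(-11\right)\right) + 12388\right) - 85 = \left(\left(25 + 121 + 2820 - 330 - 1034\right) + 12388\right) - 85 = \left(1602 + 12388\right) - 85 = 13990 - 85 = 13905$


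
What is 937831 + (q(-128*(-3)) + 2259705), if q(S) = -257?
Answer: 3197279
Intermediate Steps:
937831 + (q(-128*(-3)) + 2259705) = 937831 + (-257 + 2259705) = 937831 + 2259448 = 3197279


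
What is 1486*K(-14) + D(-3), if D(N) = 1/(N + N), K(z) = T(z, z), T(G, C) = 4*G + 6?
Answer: -445801/6 ≈ -74300.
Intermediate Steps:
T(G, C) = 6 + 4*G
K(z) = 6 + 4*z
D(N) = 1/(2*N)
1486*K(-14) + D(-3) = 1486*(6 + 4*(-14)) + (½)/(-3) = 1486*(6 - 56) + (½)*(-⅓) = 1486*(-50) - ⅙ = -74300 - ⅙ = -445801/6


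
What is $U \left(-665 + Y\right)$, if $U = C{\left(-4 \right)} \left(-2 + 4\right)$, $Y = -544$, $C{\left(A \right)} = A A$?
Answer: $-38688$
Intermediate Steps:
$C{\left(A \right)} = A^{2}$
$U = 32$ ($U = \left(-4\right)^{2} \left(-2 + 4\right) = 16 \cdot 2 = 32$)
$U \left(-665 + Y\right) = 32 \left(-665 - 544\right) = 32 \left(-1209\right) = -38688$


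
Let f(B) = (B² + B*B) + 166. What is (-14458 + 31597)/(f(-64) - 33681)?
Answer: -5713/8441 ≈ -0.67682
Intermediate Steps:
f(B) = 166 + 2*B² (f(B) = (B² + B²) + 166 = 2*B² + 166 = 166 + 2*B²)
(-14458 + 31597)/(f(-64) - 33681) = (-14458 + 31597)/((166 + 2*(-64)²) - 33681) = 17139/((166 + 2*4096) - 33681) = 17139/((166 + 8192) - 33681) = 17139/(8358 - 33681) = 17139/(-25323) = 17139*(-1/25323) = -5713/8441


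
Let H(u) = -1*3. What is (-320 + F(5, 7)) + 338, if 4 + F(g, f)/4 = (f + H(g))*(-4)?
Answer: -62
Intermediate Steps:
H(u) = -3
F(g, f) = 32 - 16*f (F(g, f) = -16 + 4*((f - 3)*(-4)) = -16 + 4*((-3 + f)*(-4)) = -16 + 4*(12 - 4*f) = -16 + (48 - 16*f) = 32 - 16*f)
(-320 + F(5, 7)) + 338 = (-320 + (32 - 16*7)) + 338 = (-320 + (32 - 112)) + 338 = (-320 - 80) + 338 = -400 + 338 = -62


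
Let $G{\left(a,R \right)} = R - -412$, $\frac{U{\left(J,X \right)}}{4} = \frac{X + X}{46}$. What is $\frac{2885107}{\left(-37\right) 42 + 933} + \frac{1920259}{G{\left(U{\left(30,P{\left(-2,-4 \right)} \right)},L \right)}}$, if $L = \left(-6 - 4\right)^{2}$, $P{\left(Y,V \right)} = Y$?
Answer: $- \frac{284693945}{317952} \approx -895.4$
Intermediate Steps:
$U{\left(J,X \right)} = \frac{4 X}{23}$ ($U{\left(J,X \right)} = 4 \frac{X + X}{46} = 4 \cdot 2 X \frac{1}{46} = 4 \frac{X}{23} = \frac{4 X}{23}$)
$L = 100$ ($L = \left(-10\right)^{2} = 100$)
$G{\left(a,R \right)} = 412 + R$ ($G{\left(a,R \right)} = R + 412 = 412 + R$)
$\frac{2885107}{\left(-37\right) 42 + 933} + \frac{1920259}{G{\left(U{\left(30,P{\left(-2,-4 \right)} \right)},L \right)}} = \frac{2885107}{\left(-37\right) 42 + 933} + \frac{1920259}{412 + 100} = \frac{2885107}{-1554 + 933} + \frac{1920259}{512} = \frac{2885107}{-621} + 1920259 \cdot \frac{1}{512} = 2885107 \left(- \frac{1}{621}\right) + \frac{1920259}{512} = - \frac{2885107}{621} + \frac{1920259}{512} = - \frac{284693945}{317952}$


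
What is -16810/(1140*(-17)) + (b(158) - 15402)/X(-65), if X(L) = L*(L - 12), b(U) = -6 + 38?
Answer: -4274731/1939938 ≈ -2.2035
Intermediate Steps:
b(U) = 32
X(L) = L*(-12 + L)
-16810/(1140*(-17)) + (b(158) - 15402)/X(-65) = -16810/(1140*(-17)) + (32 - 15402)/((-65*(-12 - 65))) = -16810/(-19380) - 15370/((-65*(-77))) = -16810*(-1/19380) - 15370/5005 = 1681/1938 - 15370*1/5005 = 1681/1938 - 3074/1001 = -4274731/1939938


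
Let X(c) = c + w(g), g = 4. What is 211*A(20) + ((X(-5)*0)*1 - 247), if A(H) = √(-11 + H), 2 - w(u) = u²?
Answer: 386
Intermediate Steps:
w(u) = 2 - u²
X(c) = -14 + c (X(c) = c + (2 - 1*4²) = c + (2 - 1*16) = c + (2 - 16) = c - 14 = -14 + c)
211*A(20) + ((X(-5)*0)*1 - 247) = 211*√(-11 + 20) + (((-14 - 5)*0)*1 - 247) = 211*√9 + (-19*0*1 - 247) = 211*3 + (0*1 - 247) = 633 + (0 - 247) = 633 - 247 = 386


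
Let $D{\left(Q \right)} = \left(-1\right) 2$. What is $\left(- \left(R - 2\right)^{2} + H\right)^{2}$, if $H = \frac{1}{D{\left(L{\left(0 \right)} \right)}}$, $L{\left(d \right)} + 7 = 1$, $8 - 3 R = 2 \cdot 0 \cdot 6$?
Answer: $\frac{289}{324} \approx 0.89198$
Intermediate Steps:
$R = \frac{8}{3}$ ($R = \frac{8}{3} - \frac{2 \cdot 0 \cdot 6}{3} = \frac{8}{3} - \frac{0 \cdot 6}{3} = \frac{8}{3} - 0 = \frac{8}{3} + 0 = \frac{8}{3} \approx 2.6667$)
$L{\left(d \right)} = -6$ ($L{\left(d \right)} = -7 + 1 = -6$)
$D{\left(Q \right)} = -2$
$H = - \frac{1}{2}$ ($H = \frac{1}{-2} = - \frac{1}{2} \approx -0.5$)
$\left(- \left(R - 2\right)^{2} + H\right)^{2} = \left(- \left(\frac{8}{3} - 2\right)^{2} - \frac{1}{2}\right)^{2} = \left(- \left(\frac{2}{3}\right)^{2} - \frac{1}{2}\right)^{2} = \left(\left(-1\right) \frac{4}{9} - \frac{1}{2}\right)^{2} = \left(- \frac{4}{9} - \frac{1}{2}\right)^{2} = \left(- \frac{17}{18}\right)^{2} = \frac{289}{324}$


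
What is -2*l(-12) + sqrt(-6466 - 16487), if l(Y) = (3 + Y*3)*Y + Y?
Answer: -768 + I*sqrt(22953) ≈ -768.0 + 151.5*I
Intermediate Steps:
l(Y) = Y + Y*(3 + 3*Y) (l(Y) = (3 + 3*Y)*Y + Y = Y*(3 + 3*Y) + Y = Y + Y*(3 + 3*Y))
-2*l(-12) + sqrt(-6466 - 16487) = -(-24)*(4 + 3*(-12)) + sqrt(-6466 - 16487) = -(-24)*(4 - 36) + sqrt(-22953) = -(-24)*(-32) + I*sqrt(22953) = -2*384 + I*sqrt(22953) = -768 + I*sqrt(22953)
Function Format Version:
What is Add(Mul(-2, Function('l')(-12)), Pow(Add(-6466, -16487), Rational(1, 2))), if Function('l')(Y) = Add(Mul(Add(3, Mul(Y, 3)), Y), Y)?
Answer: Add(-768, Mul(I, Pow(22953, Rational(1, 2)))) ≈ Add(-768.00, Mul(151.50, I))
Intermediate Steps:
Function('l')(Y) = Add(Y, Mul(Y, Add(3, Mul(3, Y)))) (Function('l')(Y) = Add(Mul(Add(3, Mul(3, Y)), Y), Y) = Add(Mul(Y, Add(3, Mul(3, Y))), Y) = Add(Y, Mul(Y, Add(3, Mul(3, Y)))))
Add(Mul(-2, Function('l')(-12)), Pow(Add(-6466, -16487), Rational(1, 2))) = Add(Mul(-2, Mul(-12, Add(4, Mul(3, -12)))), Pow(Add(-6466, -16487), Rational(1, 2))) = Add(Mul(-2, Mul(-12, Add(4, -36))), Pow(-22953, Rational(1, 2))) = Add(Mul(-2, Mul(-12, -32)), Mul(I, Pow(22953, Rational(1, 2)))) = Add(Mul(-2, 384), Mul(I, Pow(22953, Rational(1, 2)))) = Add(-768, Mul(I, Pow(22953, Rational(1, 2))))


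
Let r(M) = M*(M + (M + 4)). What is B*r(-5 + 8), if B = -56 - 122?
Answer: -5340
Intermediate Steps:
r(M) = M*(4 + 2*M) (r(M) = M*(M + (4 + M)) = M*(4 + 2*M))
B = -178
B*r(-5 + 8) = -356*(-5 + 8)*(2 + (-5 + 8)) = -356*3*(2 + 3) = -356*3*5 = -178*30 = -5340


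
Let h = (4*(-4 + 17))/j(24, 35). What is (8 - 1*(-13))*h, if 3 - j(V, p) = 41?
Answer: -546/19 ≈ -28.737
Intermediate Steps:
j(V, p) = -38 (j(V, p) = 3 - 1*41 = 3 - 41 = -38)
h = -26/19 (h = (4*(-4 + 17))/(-38) = (4*13)*(-1/38) = 52*(-1/38) = -26/19 ≈ -1.3684)
(8 - 1*(-13))*h = (8 - 1*(-13))*(-26/19) = (8 + 13)*(-26/19) = 21*(-26/19) = -546/19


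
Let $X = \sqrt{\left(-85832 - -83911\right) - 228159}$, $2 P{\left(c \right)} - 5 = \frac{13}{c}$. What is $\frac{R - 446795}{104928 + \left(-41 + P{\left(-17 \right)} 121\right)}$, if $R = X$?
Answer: $- \frac{1519103}{357487} + \frac{136 i \sqrt{3595}}{1787435} \approx -4.2494 + 0.004562 i$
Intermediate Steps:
$P{\left(c \right)} = \frac{5}{2} + \frac{13}{2 c}$ ($P{\left(c \right)} = \frac{5}{2} + \frac{13 \frac{1}{c}}{2} = \frac{5}{2} + \frac{13}{2 c}$)
$X = 8 i \sqrt{3595}$ ($X = \sqrt{\left(-85832 + 83911\right) - 228159} = \sqrt{-1921 - 228159} = \sqrt{-230080} = 8 i \sqrt{3595} \approx 479.67 i$)
$R = 8 i \sqrt{3595} \approx 479.67 i$
$\frac{R - 446795}{104928 + \left(-41 + P{\left(-17 \right)} 121\right)} = \frac{8 i \sqrt{3595} - 446795}{104928 - \left(41 - \frac{13 + 5 \left(-17\right)}{2 \left(-17\right)} 121\right)} = \frac{-446795 + 8 i \sqrt{3595}}{104928 - \left(41 - \frac{1}{2} \left(- \frac{1}{17}\right) \left(13 - 85\right) 121\right)} = \frac{-446795 + 8 i \sqrt{3595}}{104928 - \left(41 - \frac{1}{2} \left(- \frac{1}{17}\right) \left(-72\right) 121\right)} = \frac{-446795 + 8 i \sqrt{3595}}{104928 + \left(-41 + \frac{36}{17} \cdot 121\right)} = \frac{-446795 + 8 i \sqrt{3595}}{104928 + \left(-41 + \frac{4356}{17}\right)} = \frac{-446795 + 8 i \sqrt{3595}}{104928 + \frac{3659}{17}} = \frac{-446795 + 8 i \sqrt{3595}}{\frac{1787435}{17}} = \left(-446795 + 8 i \sqrt{3595}\right) \frac{17}{1787435} = - \frac{1519103}{357487} + \frac{136 i \sqrt{3595}}{1787435}$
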